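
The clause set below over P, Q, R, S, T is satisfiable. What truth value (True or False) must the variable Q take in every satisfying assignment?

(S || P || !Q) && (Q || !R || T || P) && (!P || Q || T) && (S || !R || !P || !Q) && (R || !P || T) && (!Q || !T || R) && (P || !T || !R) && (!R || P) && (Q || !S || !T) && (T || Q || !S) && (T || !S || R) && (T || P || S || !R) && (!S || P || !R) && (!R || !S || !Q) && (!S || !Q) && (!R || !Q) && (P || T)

Suppose Q = true.
From the singleton clause (!S), S = false.
From the singleton clause (P), P = true.
From the singleton clause (!R), R = false.
From the singleton clause (T), T = true.
That conflicts with the unit clause (!T).
So every satisfying assignment has Q = False.

False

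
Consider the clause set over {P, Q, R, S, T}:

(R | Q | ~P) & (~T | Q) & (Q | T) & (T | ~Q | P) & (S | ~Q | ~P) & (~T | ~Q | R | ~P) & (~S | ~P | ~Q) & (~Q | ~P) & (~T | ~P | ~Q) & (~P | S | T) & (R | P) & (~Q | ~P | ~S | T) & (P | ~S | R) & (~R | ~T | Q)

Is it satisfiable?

Suppose T = 1.
Unit clause (Q) forces Q = 1.
Unit clause (~P) forces P = 0.
Unit clause (R) forces R = 1.
Every clause is now satisfied; S is unconstrained.
A satisfying assignment: P ↦ 0,  Q ↦ 1,  R ↦ 1,  S ↦ 0,  T ↦ 1.

Satisfiable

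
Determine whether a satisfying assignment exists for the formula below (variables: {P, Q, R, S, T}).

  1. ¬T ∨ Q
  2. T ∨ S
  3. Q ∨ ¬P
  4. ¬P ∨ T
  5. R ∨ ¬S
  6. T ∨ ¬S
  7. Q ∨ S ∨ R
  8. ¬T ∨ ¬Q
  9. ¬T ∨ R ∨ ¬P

Suppose T = False.
The clause (S) is unit, so S = True.
But (¬S) is also a unit clause — contradiction.
Backtrack on T: now try T = True.
The clause (Q) is unit, so Q = True.
But (¬Q) is also a unit clause — contradiction.
Either choice for T ends in contradiction.
No assignment satisfies every clause.

No, unsatisfiable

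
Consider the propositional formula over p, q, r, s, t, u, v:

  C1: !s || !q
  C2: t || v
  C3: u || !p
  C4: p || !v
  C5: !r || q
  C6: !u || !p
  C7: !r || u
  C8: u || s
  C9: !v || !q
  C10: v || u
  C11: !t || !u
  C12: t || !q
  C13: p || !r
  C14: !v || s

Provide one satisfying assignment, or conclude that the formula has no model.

UNSATISFIABLE

Try s = false.
Unit clause (u) forces u = true.
Unit clause (!p) forces p = false.
Unit clause (!v) forces v = false.
Unit clause (t) forces t = true.
That conflicts with the unit clause (!t).
Backtrack on s: now try s = true.
Unit clause (!q) forces q = false.
Unit clause (!r) forces r = false.
Try t = true.
Unit clause (!u) forces u = false.
Unit clause (!p) forces p = false.
Unit clause (!v) forces v = false.
That conflicts with the unit clause (v).
Backtrack on t: now try t = false.
Unit clause (v) forces v = true.
Unit clause (p) forces p = true.
Unit clause (u) forces u = true.
That conflicts with the unit clause (!u).
Neither t = true nor t = false works.
Neither s = true nor s = false works.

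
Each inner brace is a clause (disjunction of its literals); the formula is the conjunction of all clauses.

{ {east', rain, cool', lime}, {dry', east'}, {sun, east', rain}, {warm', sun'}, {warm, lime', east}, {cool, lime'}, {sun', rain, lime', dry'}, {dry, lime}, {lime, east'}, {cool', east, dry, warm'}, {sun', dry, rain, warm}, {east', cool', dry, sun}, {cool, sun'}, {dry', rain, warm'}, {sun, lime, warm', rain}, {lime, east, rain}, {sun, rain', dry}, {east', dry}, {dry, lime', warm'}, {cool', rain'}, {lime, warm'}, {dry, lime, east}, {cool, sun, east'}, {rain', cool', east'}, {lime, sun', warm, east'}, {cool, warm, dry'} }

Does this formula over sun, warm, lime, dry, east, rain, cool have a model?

No

Try dry = 0.
The clause (lime) is unit, so lime = 1.
The clause (cool) is unit, so cool = 1.
The clause (east') is unit, so east = 0.
The clause (warm) is unit, so warm = 1.
But (warm') is also a unit clause — contradiction.
That branch fails; take dry = 1 instead.
The clause (east') is unit, so east = 0.
Try warm = 0.
The clause (lime') is unit, so lime = 0.
The clause (rain) is unit, so rain = 1.
The clause (cool') is unit, so cool = 0.
But (cool) is also a unit clause — contradiction.
That branch fails; take warm = 1 instead.
The clause (sun') is unit, so sun = 0.
The clause (rain) is unit, so rain = 1.
The clause (cool') is unit, so cool = 0.
The clause (lime') is unit, so lime = 0.
But (lime) is also a unit clause — contradiction.
Neither warm = 1 nor warm = 0 works.
Neither dry = 1 nor dry = 0 works.
No assignment satisfies every clause.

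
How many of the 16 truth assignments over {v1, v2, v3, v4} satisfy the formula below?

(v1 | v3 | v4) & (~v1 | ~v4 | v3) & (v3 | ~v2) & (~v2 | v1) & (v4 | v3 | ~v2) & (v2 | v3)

There are 2^4 = 16 truth assignments over (v1, v2, v3, v4).
Split on v2. With v2 = 1, the clauses containing v2 are satisfied and ~v2 drops from the rest; 2 of the 2^3 = 8 assignments to the other variables satisfy what remains.
With v2 = 0, by the same count on the reduced clause set, 4 assignments work.
Total: 2 + 4 = 6.

6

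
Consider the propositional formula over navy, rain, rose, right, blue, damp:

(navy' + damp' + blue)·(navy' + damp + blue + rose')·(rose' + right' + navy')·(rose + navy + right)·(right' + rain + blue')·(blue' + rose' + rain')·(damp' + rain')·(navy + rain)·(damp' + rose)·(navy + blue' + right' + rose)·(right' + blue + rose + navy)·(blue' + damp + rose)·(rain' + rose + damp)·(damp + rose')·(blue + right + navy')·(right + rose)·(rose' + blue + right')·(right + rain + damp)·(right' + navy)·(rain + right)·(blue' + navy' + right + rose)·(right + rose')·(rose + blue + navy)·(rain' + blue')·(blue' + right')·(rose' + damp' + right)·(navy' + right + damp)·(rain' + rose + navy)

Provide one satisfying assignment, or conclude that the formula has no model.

Suppose damp = 0.
(rose') alone gives rose = 0.
(blue') alone gives blue = 0.
(rain') alone gives rain = 0.
(navy) alone gives navy = 1.
(right) alone gives right = 1.
This assignment satisfies each clause.

navy=1,  rain=0,  rose=0,  right=1,  blue=0,  damp=0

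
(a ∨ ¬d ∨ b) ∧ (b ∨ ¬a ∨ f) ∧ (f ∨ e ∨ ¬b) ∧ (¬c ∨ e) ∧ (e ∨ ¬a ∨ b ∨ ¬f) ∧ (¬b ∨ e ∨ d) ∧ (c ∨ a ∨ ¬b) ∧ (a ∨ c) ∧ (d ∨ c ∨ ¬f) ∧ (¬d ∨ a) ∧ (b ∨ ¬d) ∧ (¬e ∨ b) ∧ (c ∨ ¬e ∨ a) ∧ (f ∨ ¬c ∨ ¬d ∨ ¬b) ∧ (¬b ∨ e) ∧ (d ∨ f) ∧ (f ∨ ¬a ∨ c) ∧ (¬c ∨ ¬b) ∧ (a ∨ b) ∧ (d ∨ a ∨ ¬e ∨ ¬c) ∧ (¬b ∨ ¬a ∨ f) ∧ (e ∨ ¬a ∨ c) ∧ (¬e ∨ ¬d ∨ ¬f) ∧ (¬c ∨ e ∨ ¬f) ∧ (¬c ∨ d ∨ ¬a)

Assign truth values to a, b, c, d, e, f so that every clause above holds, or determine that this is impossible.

Try c = False.
Unit clause (a) forces a = True.
Unit clause (f) forces f = True.
Unit clause (d) forces d = True.
Unit clause (b) forces b = True.
Unit clause (e) forces e = True.
Now (¬e) is unsatisfied and unit — conflict.
That branch fails; take c = True instead.
Unit clause (e) forces e = True.
Unit clause (b) forces b = True.
Now (¬b) is unsatisfied and unit — conflict.
Either choice for c ends in contradiction.

UNSATISFIABLE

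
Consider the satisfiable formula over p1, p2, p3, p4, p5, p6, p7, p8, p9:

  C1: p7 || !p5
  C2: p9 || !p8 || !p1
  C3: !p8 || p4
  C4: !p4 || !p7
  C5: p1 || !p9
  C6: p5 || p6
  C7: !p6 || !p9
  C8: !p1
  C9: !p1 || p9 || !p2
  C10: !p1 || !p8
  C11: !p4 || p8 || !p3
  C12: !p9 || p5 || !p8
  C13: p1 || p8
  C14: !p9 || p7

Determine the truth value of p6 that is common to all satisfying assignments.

Suppose p6 = false.
The clause (p5) is unit, so p5 = true.
The clause (p7) is unit, so p7 = true.
The clause (!p4) is unit, so p4 = false.
The clause (!p8) is unit, so p8 = false.
The clause (!p1) is unit, so p1 = false.
That conflicts with the unit clause (p1).
So every satisfying assignment has p6 = True.

True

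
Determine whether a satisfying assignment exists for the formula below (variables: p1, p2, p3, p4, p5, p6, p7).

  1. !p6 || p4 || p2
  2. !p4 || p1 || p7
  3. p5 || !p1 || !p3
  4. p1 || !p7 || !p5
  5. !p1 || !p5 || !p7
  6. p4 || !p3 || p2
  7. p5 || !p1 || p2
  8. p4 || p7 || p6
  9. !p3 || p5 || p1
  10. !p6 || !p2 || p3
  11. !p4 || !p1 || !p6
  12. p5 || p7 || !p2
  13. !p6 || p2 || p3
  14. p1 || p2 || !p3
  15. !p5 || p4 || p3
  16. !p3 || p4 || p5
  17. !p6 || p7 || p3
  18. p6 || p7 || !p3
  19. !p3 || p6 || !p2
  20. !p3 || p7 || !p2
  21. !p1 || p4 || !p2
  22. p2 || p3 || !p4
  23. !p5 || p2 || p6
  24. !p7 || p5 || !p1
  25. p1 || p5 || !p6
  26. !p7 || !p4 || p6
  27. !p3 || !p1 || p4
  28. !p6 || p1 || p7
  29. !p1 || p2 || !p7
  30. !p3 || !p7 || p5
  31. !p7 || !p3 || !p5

Satisfiable

Suppose p6 = false.
Suppose p4 = false.
(p7) alone gives p7 = true.
Suppose p1 = false.
(!p5) alone gives p5 = false.
(!p3) alone gives p3 = false.
No clause remains; p2 is free.
A satisfying assignment: p1 ↦ false,  p2 ↦ true,  p3 ↦ false,  p4 ↦ false,  p5 ↦ false,  p6 ↦ false,  p7 ↦ true.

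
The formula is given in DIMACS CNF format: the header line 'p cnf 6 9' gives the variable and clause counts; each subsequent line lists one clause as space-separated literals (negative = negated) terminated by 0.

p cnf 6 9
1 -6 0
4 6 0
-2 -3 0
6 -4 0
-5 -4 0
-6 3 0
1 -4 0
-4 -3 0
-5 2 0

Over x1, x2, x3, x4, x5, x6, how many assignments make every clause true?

There are 2^6 = 64 truth assignments over (x1, x2, x3, x4, x5, x6).
Split on x1. With x1 = True, the clauses containing x1 are satisfied and ¬x1 drops from the rest; 1 of the 2^5 = 32 assignments to the other variables satisfy what remains.
With x1 = False, by the same count on the reduced clause set, 0 assignments work.
(One model: x1=T, x2=F, x3=T, x4=F, x5=F, x6=T.)
Total: 1 + 0 = 1.

1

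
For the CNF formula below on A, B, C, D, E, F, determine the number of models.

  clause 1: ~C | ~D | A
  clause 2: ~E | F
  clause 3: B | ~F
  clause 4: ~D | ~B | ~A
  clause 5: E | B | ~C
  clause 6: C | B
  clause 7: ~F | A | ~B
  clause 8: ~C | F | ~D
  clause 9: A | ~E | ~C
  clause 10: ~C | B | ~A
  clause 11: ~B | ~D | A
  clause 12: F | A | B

8

There are 2^6 = 64 truth assignments over (A, B, C, D, E, F).
Split on C. With C = 1, the clauses containing C are satisfied and ~C drops from the rest; 4 of the 2^5 = 32 assignments to the other variables satisfy what remains.
With C = 0, by the same count on the reduced clause set, 4 assignments work.
(One model: A=F, B=T, C=F, D=F, E=F, F=F.)
Total: 4 + 4 = 8.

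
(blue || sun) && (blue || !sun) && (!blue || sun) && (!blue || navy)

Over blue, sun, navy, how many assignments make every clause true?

There are 2^3 = 8 truth assignments over (blue, sun, navy).
Check each against the 4 clauses (columns in the order blue, sun, navy):
  F F F  ✗ fails (blue || sun)
  F F T  ✗ fails (blue || sun)
  F T F  ✗ fails (blue || !sun)
  F T T  ✗ fails (blue || !sun)
  T F F  ✗ fails (!blue || sun)
  T F T  ✗ fails (!blue || sun)
  T T F  ✗ fails (!blue || navy)
  T T T  ✓ satisfies all
1 of the 8 rows is a model.

1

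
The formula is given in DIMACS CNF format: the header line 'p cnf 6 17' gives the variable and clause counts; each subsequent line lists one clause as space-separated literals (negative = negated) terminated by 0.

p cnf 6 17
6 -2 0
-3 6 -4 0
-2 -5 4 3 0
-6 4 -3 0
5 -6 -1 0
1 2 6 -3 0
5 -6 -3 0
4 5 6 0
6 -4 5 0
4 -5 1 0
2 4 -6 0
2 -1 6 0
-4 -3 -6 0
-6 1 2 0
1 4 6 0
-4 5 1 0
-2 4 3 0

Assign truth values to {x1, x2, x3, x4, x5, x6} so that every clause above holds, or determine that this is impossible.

Branch on x6: set x6 = False.
Unit clause (¬x2) forces x2 = False.
Unit clause (¬x1) forces x1 = False.
Unit clause (¬x3) forces x3 = False.
Unit clause (x4) forces x4 = True.
Unit clause (x5) forces x5 = True.
This assignment satisfies each clause.

x1=False,  x2=False,  x3=False,  x4=True,  x5=True,  x6=False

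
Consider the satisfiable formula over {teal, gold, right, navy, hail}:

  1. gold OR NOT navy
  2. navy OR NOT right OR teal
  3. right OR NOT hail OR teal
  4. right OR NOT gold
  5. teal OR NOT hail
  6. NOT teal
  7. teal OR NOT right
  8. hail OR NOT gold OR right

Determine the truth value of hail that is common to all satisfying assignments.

False

Suppose hail = true.
Unit clause (teal) forces teal = true.
That conflicts with the unit clause (NOT teal).
So every satisfying assignment has hail = False.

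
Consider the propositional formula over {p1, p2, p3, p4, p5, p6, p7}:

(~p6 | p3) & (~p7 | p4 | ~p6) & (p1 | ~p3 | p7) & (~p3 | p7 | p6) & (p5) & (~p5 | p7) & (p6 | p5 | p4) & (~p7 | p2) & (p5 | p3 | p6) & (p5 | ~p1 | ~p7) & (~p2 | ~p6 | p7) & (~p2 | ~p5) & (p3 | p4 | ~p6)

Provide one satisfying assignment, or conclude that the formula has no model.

From the singleton clause (p5), p5 = 1.
From the singleton clause (p7), p7 = 1.
From the singleton clause (p2), p2 = 1.
Now (~p2) is unsatisfied and unit — conflict.

UNSATISFIABLE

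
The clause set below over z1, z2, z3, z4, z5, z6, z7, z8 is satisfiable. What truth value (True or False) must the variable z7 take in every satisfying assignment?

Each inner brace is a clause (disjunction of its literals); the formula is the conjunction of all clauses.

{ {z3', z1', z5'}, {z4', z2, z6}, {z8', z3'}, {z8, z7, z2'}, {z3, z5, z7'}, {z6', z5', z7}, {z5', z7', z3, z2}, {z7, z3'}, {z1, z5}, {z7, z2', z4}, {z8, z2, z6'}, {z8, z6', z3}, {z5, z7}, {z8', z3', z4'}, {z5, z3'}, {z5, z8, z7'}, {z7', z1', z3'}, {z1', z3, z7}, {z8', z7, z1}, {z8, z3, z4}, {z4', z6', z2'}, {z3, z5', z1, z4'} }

True

Suppose z7 = 0.
From the singleton clause (z3'), z3 = 0.
From the singleton clause (z5), z5 = 1.
From the singleton clause (z6'), z6 = 0.
From the singleton clause (z1'), z1 = 0.
From the singleton clause (z8'), z8 = 0.
From the singleton clause (z2'), z2 = 0.
From the singleton clause (z4'), z4 = 0.
That conflicts with the unit clause (z4).
So every satisfying assignment has z7 = True.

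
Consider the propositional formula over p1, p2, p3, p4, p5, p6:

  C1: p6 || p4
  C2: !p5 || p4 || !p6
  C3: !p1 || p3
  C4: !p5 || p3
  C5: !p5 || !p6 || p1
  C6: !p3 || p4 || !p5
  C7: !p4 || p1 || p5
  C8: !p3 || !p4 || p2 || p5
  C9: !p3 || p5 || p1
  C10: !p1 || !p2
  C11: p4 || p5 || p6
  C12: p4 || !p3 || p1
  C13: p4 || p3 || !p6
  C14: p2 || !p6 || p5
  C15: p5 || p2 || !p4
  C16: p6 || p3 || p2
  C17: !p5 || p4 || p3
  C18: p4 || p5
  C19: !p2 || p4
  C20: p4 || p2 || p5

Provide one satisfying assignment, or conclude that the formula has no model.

p1: false, p2: true, p3: true, p4: true, p5: true, p6: false

Try p6 = false.
The clause (p4) is unit, so p4 = true.
Try p1 = false.
The clause (p5) is unit, so p5 = true.
The clause (p3) is unit, so p3 = true.
All clauses hold; p2 can take either value.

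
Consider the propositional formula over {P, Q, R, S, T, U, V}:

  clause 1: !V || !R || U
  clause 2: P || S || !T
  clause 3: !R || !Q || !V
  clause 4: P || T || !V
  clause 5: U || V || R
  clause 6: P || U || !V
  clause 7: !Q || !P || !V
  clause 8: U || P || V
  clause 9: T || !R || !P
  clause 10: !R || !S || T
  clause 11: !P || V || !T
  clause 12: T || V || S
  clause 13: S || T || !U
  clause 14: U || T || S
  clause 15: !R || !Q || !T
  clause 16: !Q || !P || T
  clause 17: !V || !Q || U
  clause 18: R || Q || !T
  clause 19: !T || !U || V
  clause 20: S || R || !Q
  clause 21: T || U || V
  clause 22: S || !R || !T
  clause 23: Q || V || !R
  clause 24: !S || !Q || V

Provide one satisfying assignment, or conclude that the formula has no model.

P=false, Q=false, R=false, S=true, T=false, U=true, V=false

Suppose V = false.
Suppose U = true.
Unit clause (!T) forces T = false.
Unit clause (S) forces S = true.
Unit clause (!R) forces R = false.
Unit clause (!Q) forces Q = false.
No clause remains; P is free.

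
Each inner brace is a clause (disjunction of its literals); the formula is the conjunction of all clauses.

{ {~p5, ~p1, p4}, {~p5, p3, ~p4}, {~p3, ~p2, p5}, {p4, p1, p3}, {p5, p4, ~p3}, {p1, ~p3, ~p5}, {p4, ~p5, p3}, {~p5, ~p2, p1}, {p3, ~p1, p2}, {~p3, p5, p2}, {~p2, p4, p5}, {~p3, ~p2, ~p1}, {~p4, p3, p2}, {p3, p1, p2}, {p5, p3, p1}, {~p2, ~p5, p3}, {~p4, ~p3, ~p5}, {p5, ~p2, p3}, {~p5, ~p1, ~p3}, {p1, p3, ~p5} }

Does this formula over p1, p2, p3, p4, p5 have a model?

No

Try p5 = 0.
Try p3 = 0.
Unit clause (p1) forces p1 = 1.
Unit clause (p2) forces p2 = 1.
That conflicts with the unit clause (~p2).
Backtrack on p3: now try p3 = 1.
Unit clause (~p2) forces p2 = 0.
That conflicts with the unit clause (p2).
Both values of p3 lead to a conflict.
Backtrack on p5: now try p5 = 1.
Try p1 = 0.
Unit clause (~p3) forces p3 = 0.
That conflicts with the unit clause (p3).
Backtrack on p1: now try p1 = 1.
Unit clause (p4) forces p4 = 1.
Unit clause (p3) forces p3 = 1.
That conflicts with the unit clause (~p3).
Both values of p1 lead to a conflict.
Both values of p5 lead to a conflict.
No assignment satisfies every clause.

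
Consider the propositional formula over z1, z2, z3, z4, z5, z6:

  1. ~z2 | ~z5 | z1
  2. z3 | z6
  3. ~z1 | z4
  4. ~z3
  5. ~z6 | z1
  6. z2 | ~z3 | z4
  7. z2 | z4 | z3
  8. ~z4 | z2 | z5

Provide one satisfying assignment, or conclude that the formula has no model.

z1 ↦ 1; z2 ↦ 1; z3 ↦ 0; z4 ↦ 1; z5 ↦ 0; z6 ↦ 1

(~z3) alone gives z3 = 0.
(z6) alone gives z6 = 1.
(z1) alone gives z1 = 1.
(z4) alone gives z4 = 1.
Case z2 = 1:
No clause remains; z5 is free.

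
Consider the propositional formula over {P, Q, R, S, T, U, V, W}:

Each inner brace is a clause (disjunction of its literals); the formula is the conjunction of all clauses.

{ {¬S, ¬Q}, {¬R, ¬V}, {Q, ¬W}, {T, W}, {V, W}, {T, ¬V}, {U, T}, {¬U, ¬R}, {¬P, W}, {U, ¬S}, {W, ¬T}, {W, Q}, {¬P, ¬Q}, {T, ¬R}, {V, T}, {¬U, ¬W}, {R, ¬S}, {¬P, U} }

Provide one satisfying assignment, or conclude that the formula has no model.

P: False,  Q: True,  R: False,  S: False,  T: True,  U: False,  V: True,  W: True

Branch on S: set S = False.
Branch on R: set R = False.
Branch on Q: set Q = True.
(¬P) alone gives P = False.
Branch on T: set T = True.
(W) alone gives W = True.
(¬U) alone gives U = False.
All clauses hold; V can take either value.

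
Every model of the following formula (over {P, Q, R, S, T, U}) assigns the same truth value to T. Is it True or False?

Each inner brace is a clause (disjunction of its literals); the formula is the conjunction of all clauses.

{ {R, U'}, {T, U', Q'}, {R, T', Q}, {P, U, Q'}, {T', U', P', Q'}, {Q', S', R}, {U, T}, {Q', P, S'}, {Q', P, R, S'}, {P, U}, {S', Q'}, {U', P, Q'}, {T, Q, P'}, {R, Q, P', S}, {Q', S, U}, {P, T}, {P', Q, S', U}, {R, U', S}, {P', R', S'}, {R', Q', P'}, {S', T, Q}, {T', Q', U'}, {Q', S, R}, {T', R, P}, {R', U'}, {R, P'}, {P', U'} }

Suppose T = 0.
(U) alone gives U = 1.
(R) alone gives R = 1.
That conflicts with the unit clause (R').
So every satisfying assignment has T = True.

True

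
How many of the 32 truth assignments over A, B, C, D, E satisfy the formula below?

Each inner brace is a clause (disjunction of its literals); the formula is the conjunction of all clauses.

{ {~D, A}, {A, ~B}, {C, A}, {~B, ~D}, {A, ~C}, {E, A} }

There are 2^5 = 32 truth assignments over (A, B, C, D, E).
Split on E. With E = 1, the clauses containing E are satisfied and ~E drops from the rest; 6 of the 2^4 = 16 assignments to the other variables satisfy what remains.
With E = 0, by the same count on the reduced clause set, 6 assignments work.
(One model: A=T, B=F, C=F, D=F, E=F.)
Total: 6 + 6 = 12.

12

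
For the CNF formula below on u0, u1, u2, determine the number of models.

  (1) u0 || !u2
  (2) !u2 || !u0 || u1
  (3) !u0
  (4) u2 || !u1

There are 2^3 = 8 truth assignments over (u0, u1, u2).
Split on u0. With u0 = true, the clauses containing u0 are satisfied and !u0 drops from the rest; 0 of the 2^2 = 4 assignments to the other variables satisfy what remains.
With u0 = false, by the same count on the reduced clause set, 1 assignment works.
(One model: u0=F, u1=F, u2=F.)
Total: 0 + 1 = 1.

1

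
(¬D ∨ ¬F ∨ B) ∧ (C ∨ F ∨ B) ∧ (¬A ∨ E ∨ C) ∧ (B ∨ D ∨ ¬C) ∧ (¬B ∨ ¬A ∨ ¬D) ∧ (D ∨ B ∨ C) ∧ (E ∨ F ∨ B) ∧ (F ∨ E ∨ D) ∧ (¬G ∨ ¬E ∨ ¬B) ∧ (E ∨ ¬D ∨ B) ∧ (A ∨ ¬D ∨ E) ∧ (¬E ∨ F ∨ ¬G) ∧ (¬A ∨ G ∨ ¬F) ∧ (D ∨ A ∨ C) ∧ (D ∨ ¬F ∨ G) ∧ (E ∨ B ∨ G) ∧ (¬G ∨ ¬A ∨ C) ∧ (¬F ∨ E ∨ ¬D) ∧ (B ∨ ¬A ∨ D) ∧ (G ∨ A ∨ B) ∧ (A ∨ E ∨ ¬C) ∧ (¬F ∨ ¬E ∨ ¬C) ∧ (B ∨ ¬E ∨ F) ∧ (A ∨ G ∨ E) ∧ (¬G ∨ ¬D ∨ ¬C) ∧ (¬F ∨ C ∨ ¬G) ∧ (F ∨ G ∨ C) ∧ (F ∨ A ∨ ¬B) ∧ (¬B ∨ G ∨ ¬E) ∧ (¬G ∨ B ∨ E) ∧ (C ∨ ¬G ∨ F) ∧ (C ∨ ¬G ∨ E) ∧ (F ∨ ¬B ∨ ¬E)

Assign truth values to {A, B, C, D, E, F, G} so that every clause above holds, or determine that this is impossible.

A=True; B=True; C=True; D=False; E=False; F=True; G=True

Case D = False:
Case B = True:
Case F = True:
(G) alone gives G = True.
(¬E) alone gives E = False.
(C) alone gives C = True.
(A) alone gives A = True.
This assignment satisfies each clause.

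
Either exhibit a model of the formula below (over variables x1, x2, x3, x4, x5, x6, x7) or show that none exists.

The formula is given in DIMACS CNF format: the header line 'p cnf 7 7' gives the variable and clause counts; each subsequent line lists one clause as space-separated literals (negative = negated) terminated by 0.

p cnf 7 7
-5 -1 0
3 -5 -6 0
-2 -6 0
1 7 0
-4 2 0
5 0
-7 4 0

x1: False,  x2: True,  x3: False,  x4: True,  x5: True,  x6: False,  x7: True

The clause (x5) is unit, so x5 = True.
The clause (¬x1) is unit, so x1 = False.
The clause (x7) is unit, so x7 = True.
The clause (x4) is unit, so x4 = True.
The clause (x2) is unit, so x2 = True.
The clause (¬x6) is unit, so x6 = False.
No clause remains; x3 is free.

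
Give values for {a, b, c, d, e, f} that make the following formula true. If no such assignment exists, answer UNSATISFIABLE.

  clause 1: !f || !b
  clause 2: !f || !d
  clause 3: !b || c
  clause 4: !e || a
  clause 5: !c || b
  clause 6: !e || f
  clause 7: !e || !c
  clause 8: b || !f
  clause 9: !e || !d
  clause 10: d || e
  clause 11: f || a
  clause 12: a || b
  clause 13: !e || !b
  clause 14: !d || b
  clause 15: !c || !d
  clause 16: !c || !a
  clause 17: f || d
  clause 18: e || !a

Suppose f = false.
From the singleton clause (!e), e = false.
From the singleton clause (d), d = true.
From the singleton clause (a), a = true.
But (!a) is also a unit clause — contradiction.
Backtrack on f: now try f = true.
From the singleton clause (!b), b = false.
But (b) is also a unit clause — contradiction.
Either choice for f ends in contradiction.

UNSATISFIABLE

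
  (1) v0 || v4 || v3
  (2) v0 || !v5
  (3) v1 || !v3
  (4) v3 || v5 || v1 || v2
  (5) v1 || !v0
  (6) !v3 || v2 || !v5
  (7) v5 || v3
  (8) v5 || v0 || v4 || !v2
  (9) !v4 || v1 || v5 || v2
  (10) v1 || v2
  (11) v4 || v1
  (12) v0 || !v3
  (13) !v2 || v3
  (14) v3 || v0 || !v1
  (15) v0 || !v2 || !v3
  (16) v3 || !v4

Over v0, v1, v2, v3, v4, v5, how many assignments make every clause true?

There are 2^6 = 64 truth assignments over (v0, v1, v2, v3, v4, v5).
Split on v3. With v3 = true, the clauses containing v3 are satisfied and !v3 drops from the rest; 6 of the 2^5 = 32 assignments to the other variables satisfy what remains.
With v3 = false, by the same count on the reduced clause set, 1 assignment works.
(One model: v0=T, v1=T, v2=F, v3=F, v4=F, v5=T.)
Total: 6 + 1 = 7.

7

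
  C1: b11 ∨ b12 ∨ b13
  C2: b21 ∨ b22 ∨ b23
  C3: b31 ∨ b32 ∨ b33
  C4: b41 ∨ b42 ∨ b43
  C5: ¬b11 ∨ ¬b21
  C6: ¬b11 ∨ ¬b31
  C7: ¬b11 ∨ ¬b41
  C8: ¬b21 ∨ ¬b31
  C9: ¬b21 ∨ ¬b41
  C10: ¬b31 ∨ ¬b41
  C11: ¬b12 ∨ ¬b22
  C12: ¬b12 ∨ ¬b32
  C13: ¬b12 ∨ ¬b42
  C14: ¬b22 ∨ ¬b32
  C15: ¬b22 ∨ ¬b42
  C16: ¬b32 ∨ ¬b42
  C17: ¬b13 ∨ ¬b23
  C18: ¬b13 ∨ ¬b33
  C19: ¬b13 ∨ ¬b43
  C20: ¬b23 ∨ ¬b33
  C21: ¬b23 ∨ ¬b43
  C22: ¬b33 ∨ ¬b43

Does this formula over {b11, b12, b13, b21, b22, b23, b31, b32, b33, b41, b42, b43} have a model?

Unsatisfiable

Branch on b11: set b11 = False.
Branch on b12: set b12 = True.
(¬b22) alone gives b22 = False.
(¬b32) alone gives b32 = False.
(¬b42) alone gives b42 = False.
Branch on b21: set b21 = True.
(¬b31) alone gives b31 = False.
(b33) alone gives b33 = True.
(¬b41) alone gives b41 = False.
(b43) alone gives b43 = True.
That conflicts with the unit clause (¬b43).
Backtrack on b21: now try b21 = False.
(b23) alone gives b23 = True.
(¬b13) alone gives b13 = False.
(¬b33) alone gives b33 = False.
(b31) alone gives b31 = True.
(¬b41) alone gives b41 = False.
(b43) alone gives b43 = True.
That conflicts with the unit clause (¬b43).
Either choice for b21 ends in contradiction.
Backtrack on b12: now try b12 = False.
(b13) alone gives b13 = True.
(¬b23) alone gives b23 = False.
(¬b33) alone gives b33 = False.
(¬b43) alone gives b43 = False.
Branch on b21: set b21 = True.
(¬b31) alone gives b31 = False.
(b32) alone gives b32 = True.
(¬b41) alone gives b41 = False.
(b42) alone gives b42 = True.
That conflicts with the unit clause (¬b42).
Backtrack on b21: now try b21 = False.
(b22) alone gives b22 = True.
(¬b32) alone gives b32 = False.
(b31) alone gives b31 = True.
(¬b41) alone gives b41 = False.
(b42) alone gives b42 = True.
That conflicts with the unit clause (¬b42).
Either choice for b21 ends in contradiction.
Either choice for b12 ends in contradiction.
Backtrack on b11: now try b11 = True.
(¬b21) alone gives b21 = False.
(¬b31) alone gives b31 = False.
(¬b41) alone gives b41 = False.
Branch on b22: set b22 = True.
(¬b12) alone gives b12 = False.
(¬b32) alone gives b32 = False.
(b33) alone gives b33 = True.
(¬b42) alone gives b42 = False.
(b43) alone gives b43 = True.
That conflicts with the unit clause (¬b43).
Backtrack on b22: now try b22 = False.
(b23) alone gives b23 = True.
(¬b13) alone gives b13 = False.
(¬b33) alone gives b33 = False.
(b32) alone gives b32 = True.
(¬b12) alone gives b12 = False.
(¬b42) alone gives b42 = False.
(b43) alone gives b43 = True.
That conflicts with the unit clause (¬b43).
Either choice for b22 ends in contradiction.
Either choice for b11 ends in contradiction.
No assignment satisfies every clause.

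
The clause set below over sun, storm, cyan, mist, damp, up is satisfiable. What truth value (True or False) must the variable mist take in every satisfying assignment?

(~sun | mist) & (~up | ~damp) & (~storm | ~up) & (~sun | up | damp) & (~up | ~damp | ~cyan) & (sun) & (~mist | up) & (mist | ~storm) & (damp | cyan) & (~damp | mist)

Suppose mist = 0.
(~sun) alone gives sun = 0.
That conflicts with the unit clause (sun).
So every satisfying assignment has mist = True.

True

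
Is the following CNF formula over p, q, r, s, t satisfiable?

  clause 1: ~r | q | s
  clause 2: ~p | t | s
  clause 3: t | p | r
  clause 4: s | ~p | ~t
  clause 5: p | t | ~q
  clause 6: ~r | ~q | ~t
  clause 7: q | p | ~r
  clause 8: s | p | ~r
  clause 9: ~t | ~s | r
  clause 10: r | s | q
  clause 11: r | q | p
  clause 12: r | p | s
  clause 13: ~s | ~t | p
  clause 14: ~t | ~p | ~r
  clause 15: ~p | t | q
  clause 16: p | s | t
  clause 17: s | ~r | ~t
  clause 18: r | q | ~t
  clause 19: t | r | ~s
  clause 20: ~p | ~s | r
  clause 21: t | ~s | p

Satisfiable

Suppose r = 1.
Suppose q = 1.
Unit clause (~t) forces t = 0.
Unit clause (p) forces p = 1.
Unit clause (s) forces s = 1.
Every clause now holds.
A satisfying assignment: p ↦ 1,  q ↦ 1,  r ↦ 1,  s ↦ 1,  t ↦ 0.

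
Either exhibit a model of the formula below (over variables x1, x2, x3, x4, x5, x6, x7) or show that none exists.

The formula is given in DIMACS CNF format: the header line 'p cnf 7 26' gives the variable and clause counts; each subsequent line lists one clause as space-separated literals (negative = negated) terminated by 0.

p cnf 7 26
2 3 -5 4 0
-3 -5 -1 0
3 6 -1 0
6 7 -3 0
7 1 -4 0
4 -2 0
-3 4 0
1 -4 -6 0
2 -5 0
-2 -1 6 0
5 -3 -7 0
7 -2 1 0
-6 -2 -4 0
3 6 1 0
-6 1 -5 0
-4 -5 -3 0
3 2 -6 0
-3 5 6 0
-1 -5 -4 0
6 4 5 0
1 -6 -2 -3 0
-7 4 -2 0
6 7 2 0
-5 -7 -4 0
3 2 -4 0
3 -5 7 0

x1=True,  x2=False,  x3=True,  x4=True,  x5=False,  x6=True,  x7=False

Try x4 = True.
Try x7 = False.
The clause (x1) is unit, so x1 = True.
The clause (¬x5) is unit, so x5 = False.
Try x3 = True.
The clause (x6) is unit, so x6 = True.
The clause (¬x2) is unit, so x2 = False.
All clauses are satisfied.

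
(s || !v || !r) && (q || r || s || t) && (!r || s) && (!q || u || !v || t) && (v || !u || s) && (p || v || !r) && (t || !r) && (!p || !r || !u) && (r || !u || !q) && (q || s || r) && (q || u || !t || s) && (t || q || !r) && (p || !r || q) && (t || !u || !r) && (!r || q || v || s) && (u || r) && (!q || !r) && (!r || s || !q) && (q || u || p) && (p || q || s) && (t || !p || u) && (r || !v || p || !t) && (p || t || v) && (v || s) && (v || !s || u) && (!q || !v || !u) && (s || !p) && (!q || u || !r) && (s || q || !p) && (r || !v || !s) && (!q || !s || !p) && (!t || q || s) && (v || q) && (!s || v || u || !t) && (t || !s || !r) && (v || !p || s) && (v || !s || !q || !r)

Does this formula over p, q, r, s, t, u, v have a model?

Branch on r: set r = true.
The clause (s) is unit, so s = true.
The clause (t) is unit, so t = true.
The clause (!q) is unit, so q = false.
The clause (p) is unit, so p = true.
The clause (!u) is unit, so u = false.
The clause (v) is unit, so v = true.
Every clause now holds.
A satisfying assignment: p: true; q: false; r: true; s: true; t: true; u: false; v: true.

Yes, satisfiable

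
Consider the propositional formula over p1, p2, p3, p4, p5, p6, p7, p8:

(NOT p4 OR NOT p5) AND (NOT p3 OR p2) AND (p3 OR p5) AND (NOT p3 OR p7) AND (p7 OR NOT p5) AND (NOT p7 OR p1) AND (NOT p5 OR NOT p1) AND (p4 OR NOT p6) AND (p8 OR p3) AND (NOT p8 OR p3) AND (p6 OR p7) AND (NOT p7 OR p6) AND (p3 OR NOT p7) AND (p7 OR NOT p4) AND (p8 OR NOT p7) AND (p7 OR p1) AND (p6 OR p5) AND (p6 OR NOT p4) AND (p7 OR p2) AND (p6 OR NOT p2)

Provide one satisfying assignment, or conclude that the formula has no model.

Suppose p4 = true.
From the singleton clause (NOT p5), p5 = false.
From the singleton clause (p3), p3 = true.
From the singleton clause (p2), p2 = true.
From the singleton clause (p7), p7 = true.
From the singleton clause (p1), p1 = true.
From the singleton clause (p6), p6 = true.
From the singleton clause (p8), p8 = true.
All clauses are satisfied.

p1 ↦ true,  p2 ↦ true,  p3 ↦ true,  p4 ↦ true,  p5 ↦ false,  p6 ↦ true,  p7 ↦ true,  p8 ↦ true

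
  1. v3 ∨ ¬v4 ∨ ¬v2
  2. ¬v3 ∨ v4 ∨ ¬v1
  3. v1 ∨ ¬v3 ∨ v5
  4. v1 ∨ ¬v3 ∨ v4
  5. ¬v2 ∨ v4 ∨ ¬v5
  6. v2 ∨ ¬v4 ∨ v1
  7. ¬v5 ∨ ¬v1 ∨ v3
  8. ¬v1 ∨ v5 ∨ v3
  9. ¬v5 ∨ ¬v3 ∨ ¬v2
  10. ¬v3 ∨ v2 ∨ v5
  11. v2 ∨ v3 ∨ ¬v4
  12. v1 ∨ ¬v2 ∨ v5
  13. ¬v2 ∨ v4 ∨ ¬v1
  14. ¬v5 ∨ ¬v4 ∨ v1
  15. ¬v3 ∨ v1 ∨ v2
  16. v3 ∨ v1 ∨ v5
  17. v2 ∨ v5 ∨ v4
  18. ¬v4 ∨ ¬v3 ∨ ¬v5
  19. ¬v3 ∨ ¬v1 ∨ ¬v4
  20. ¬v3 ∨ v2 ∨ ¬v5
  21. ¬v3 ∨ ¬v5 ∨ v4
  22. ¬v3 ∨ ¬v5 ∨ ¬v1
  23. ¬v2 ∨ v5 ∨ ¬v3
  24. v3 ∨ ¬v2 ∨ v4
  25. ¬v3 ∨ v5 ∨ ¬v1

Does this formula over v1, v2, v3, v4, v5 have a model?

Try v3 = False.
Try v4 = False.
From the singleton clause (¬v2), v2 = False.
From the singleton clause (v5), v5 = True.
From the singleton clause (¬v1), v1 = False.
Every clause now holds.
A satisfying assignment: v1 ↦ False,  v2 ↦ False,  v3 ↦ False,  v4 ↦ False,  v5 ↦ True.

Yes, satisfiable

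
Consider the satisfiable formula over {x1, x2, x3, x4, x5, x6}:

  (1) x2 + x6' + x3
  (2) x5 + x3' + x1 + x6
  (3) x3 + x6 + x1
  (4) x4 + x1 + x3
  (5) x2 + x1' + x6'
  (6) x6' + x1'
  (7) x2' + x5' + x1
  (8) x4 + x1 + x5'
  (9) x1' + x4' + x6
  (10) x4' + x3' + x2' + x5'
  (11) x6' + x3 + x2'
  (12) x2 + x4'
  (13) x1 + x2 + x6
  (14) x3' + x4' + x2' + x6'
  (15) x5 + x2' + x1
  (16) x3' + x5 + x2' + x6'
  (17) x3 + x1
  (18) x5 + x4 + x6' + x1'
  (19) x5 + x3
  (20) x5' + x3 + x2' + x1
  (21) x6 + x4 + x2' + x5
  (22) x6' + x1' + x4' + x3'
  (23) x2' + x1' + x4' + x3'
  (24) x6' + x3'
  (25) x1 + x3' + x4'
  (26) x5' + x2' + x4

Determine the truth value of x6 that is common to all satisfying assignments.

Suppose x6 = 1.
From the singleton clause (x1'), x1 = 0.
From the singleton clause (x3), x3 = 1.
That conflicts with the unit clause (x3').
So every satisfying assignment has x6 = False.

False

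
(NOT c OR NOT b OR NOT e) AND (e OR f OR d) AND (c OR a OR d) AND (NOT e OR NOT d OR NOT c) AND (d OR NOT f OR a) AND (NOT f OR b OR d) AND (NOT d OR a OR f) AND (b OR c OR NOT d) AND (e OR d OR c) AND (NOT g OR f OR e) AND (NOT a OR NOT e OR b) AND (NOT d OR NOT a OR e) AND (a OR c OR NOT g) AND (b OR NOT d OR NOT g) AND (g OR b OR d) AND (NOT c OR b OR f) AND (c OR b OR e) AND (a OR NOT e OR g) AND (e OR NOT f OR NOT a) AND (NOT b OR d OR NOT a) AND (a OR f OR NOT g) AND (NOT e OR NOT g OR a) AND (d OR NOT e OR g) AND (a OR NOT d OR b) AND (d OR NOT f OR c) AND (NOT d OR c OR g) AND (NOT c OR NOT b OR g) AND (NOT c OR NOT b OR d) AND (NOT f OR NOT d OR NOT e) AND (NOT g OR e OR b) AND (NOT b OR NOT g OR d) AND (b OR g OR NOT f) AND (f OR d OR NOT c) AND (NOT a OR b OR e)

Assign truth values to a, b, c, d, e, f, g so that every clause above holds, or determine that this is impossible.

a ↦ true, b ↦ true, c ↦ false, d ↦ true, e ↦ true, f ↦ false, g ↦ true

Try c = false.
Try a = true.
Try b = true.
From the singleton clause (d), d = true.
From the singleton clause (e), e = true.
From the singleton clause (g), g = true.
From the singleton clause (NOT f), f = false.
All clauses are satisfied.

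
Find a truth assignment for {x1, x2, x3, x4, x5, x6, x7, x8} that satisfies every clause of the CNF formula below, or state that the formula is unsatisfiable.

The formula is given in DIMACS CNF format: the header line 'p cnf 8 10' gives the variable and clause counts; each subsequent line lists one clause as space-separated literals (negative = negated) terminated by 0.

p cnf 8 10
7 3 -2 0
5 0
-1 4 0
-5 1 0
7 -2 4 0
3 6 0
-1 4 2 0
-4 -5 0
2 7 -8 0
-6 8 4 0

The clause (x5) is unit, so x5 = True.
The clause (x1) is unit, so x1 = True.
The clause (x4) is unit, so x4 = True.
Now (¬x4) is unsatisfied and unit — conflict.

UNSATISFIABLE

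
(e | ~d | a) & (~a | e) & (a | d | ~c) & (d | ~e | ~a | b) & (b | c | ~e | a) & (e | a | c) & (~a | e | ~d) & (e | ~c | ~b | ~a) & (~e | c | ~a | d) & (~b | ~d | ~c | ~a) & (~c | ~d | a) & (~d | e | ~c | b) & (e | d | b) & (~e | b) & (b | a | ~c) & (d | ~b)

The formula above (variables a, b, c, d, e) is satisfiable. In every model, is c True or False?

Suppose c = 1.
Try a = 0.
From the singleton clause (d), d = 1.
That conflicts with the unit clause (~d).
Undo a and try a = 1.
From the singleton clause (e), e = 1.
From the singleton clause (b), b = 1.
From the singleton clause (~d), d = 0.
That conflicts with the unit clause (d).
Either choice for a ends in contradiction.
So every satisfying assignment has c = False.

False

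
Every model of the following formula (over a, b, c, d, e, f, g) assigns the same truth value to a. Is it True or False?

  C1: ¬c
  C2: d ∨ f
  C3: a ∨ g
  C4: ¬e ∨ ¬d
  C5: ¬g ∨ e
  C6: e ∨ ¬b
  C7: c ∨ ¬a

Suppose a = True.
The clause (¬c) is unit, so c = False.
But (c) is also a unit clause — contradiction.
So every satisfying assignment has a = False.

False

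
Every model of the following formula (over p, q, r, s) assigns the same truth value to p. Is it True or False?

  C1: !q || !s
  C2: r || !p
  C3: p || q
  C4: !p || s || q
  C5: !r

False

Suppose p = true.
From the singleton clause (r), r = true.
But (!r) is also a unit clause — contradiction.
So every satisfying assignment has p = False.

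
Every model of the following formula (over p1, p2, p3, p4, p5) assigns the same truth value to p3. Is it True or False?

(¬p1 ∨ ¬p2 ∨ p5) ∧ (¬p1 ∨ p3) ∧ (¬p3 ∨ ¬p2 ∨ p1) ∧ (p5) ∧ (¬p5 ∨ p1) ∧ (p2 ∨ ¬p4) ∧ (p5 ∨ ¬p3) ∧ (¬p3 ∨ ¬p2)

Suppose p3 = False.
Unit clause (¬p1) forces p1 = False.
Unit clause (p5) forces p5 = True.
Now (¬p5) is unsatisfied and unit — conflict.
So every satisfying assignment has p3 = True.

True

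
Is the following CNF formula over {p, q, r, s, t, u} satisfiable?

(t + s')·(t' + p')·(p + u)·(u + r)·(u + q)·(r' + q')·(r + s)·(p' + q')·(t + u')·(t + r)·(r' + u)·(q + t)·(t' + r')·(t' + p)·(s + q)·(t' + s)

Suppose t = 1.
From the singleton clause (p'), p = 0.
But (p) is also a unit clause — contradiction.
That branch fails; take t = 0 instead.
From the singleton clause (s'), s = 0.
From the singleton clause (r), r = 1.
From the singleton clause (q'), q = 0.
But (q) is also a unit clause — contradiction.
Both values of t lead to a conflict.
No assignment satisfies every clause.

Unsatisfiable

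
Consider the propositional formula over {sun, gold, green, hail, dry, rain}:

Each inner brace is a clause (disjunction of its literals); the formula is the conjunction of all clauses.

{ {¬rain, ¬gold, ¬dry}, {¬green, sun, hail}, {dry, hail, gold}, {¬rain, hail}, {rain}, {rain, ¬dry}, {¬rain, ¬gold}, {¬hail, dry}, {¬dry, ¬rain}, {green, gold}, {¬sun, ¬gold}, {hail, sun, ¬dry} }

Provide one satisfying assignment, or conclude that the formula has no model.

UNSATISFIABLE

The clause (rain) is unit, so rain = True.
The clause (hail) is unit, so hail = True.
The clause (¬gold) is unit, so gold = False.
The clause (dry) is unit, so dry = True.
But (¬dry) is also a unit clause — contradiction.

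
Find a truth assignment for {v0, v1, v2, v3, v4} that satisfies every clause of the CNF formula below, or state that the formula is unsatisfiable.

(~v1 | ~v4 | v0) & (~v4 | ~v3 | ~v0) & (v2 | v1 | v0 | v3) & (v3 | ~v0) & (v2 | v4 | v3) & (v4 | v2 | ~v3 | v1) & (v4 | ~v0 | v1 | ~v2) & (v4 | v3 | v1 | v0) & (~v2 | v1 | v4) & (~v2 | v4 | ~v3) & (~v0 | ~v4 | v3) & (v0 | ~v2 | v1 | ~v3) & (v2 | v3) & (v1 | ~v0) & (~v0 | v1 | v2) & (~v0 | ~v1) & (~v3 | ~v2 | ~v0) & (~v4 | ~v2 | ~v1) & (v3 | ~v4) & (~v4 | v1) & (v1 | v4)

v0: 0, v1: 1, v2: 0, v3: 1, v4: 0

Try v3 = 1.
Try v4 = 0.
From the singleton clause (~v2), v2 = 0.
From the singleton clause (v1), v1 = 1.
From the singleton clause (~v0), v0 = 0.
All clauses are satisfied.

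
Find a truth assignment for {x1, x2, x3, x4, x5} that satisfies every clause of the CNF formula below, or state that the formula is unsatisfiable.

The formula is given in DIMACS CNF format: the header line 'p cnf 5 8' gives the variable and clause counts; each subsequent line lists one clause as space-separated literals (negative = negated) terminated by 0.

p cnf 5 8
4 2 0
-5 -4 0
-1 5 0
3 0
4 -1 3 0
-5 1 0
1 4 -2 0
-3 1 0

From the singleton clause (x3), x3 = True.
From the singleton clause (x1), x1 = True.
From the singleton clause (x5), x5 = True.
From the singleton clause (¬x4), x4 = False.
From the singleton clause (x2), x2 = True.
All clauses are satisfied.

x1=True, x2=True, x3=True, x4=False, x5=True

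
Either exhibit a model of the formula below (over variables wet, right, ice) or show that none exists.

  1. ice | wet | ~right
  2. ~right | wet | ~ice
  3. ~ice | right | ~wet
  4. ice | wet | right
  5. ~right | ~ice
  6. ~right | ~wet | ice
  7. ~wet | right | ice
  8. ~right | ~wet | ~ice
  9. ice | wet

wet: 0,  right: 0,  ice: 1

Try right = 0.
Try ice = 1.
From the singleton clause (~wet), wet = 0.
This assignment satisfies each clause.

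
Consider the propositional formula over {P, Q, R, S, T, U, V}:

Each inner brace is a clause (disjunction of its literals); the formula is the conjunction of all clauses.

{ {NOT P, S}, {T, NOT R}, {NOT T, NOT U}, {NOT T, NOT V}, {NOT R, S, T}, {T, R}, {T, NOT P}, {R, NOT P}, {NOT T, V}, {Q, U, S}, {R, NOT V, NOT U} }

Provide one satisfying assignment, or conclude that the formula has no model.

Try P = false.
Try T = true.
From the singleton clause (NOT U), U = false.
From the singleton clause (NOT V), V = false.
Now (V) is unsatisfied and unit — conflict.
Backtrack on T: now try T = false.
From the singleton clause (NOT R), R = false.
Now (R) is unsatisfied and unit — conflict.
Either choice for T ends in contradiction.
Backtrack on P: now try P = true.
From the singleton clause (S), S = true.
From the singleton clause (T), T = true.
From the singleton clause (NOT U), U = false.
From the singleton clause (NOT V), V = false.
Now (V) is unsatisfied and unit — conflict.
Either choice for P ends in contradiction.

UNSATISFIABLE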